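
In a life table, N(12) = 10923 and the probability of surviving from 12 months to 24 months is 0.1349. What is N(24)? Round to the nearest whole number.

1474

N(24) = N(12) × p = 10923 × 0.1349 = 1474.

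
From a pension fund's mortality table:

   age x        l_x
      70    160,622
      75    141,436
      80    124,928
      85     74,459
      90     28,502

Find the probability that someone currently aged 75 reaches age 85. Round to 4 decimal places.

The conditional survival probability is l_85/l_75 = 74,459/141,436 = 0.526450.

0.5265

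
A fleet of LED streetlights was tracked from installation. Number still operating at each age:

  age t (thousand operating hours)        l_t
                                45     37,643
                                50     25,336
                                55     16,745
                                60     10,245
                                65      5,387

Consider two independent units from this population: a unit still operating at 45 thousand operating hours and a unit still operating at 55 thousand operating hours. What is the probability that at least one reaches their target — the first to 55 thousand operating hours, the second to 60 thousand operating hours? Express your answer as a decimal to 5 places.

p₁ = l_55/l_45 = 16,745/37,643 = 0.444837; p₂ = l_60/l_55 = 10,245/16,745 = 0.611824.
P(at least one) = 1 − (1−p₁)(1−p₂) = 1 − 0.555163 × 0.388176 = 0.784499.

0.78450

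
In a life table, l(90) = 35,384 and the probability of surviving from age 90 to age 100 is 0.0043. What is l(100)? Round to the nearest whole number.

l(100) = l(90) × p = 35,384 × 0.0043 = 152.

152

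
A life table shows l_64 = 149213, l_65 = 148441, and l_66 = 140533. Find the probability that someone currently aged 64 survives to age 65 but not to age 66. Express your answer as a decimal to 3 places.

We want 1|1q64 = (l_65 − l_66)/l_64.
This is the probability of reaching 65 but not 66, conditional on being alive at 64: (l_65 − l_66) / l_64.
= (148441 − 140533) / 149213 = 7908 / 149213 = 0.052998.

0.053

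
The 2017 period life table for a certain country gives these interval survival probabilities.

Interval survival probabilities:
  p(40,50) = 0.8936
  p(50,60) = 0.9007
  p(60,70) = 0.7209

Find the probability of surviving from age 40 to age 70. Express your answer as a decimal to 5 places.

The overall survival probability is 0.8936 × 0.9007 × 0.7209.
= 0.580228.

0.58023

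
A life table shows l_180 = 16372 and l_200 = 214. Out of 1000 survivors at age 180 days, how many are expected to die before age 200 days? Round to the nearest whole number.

The relevant probability is 1 − 214/16372 = 0.986929.
Expected number = 1000 × 0.986929 = 987.

987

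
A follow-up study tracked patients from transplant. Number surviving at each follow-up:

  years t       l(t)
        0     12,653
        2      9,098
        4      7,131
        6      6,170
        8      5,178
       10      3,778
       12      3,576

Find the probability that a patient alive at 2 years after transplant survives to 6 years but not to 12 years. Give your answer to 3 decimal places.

This is the probability of reaching 6 but not 12, conditional on being alive at 2: (l(6) − l(12)) / l(2).
= (6,170 − 3,576) / 9,098 = 2,594 / 9,098 = 0.285118.

0.285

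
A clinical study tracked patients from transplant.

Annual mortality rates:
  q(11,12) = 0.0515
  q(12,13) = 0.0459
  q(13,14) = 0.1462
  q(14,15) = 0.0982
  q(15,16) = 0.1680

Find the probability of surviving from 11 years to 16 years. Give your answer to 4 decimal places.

0.5797

The overall survival probability is (1 − 0.0515) × (1 − 0.0459) × (1 − 0.1462) × (1 − 0.0982) × (1 − 0.1680).
= 0.9485 × 0.9541 × 0.8538 × 0.9018 × 0.8320 = 0.579724.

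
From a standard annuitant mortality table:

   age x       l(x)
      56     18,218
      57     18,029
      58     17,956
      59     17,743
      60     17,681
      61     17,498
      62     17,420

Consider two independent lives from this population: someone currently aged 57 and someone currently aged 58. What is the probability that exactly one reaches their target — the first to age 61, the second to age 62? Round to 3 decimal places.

p₁ = l(61)/l(57) = 17,498/18,029 = 0.970547; p₂ = l(62)/l(58) = 17,420/17,956 = 0.970149.
P(exactly one) = p₁(1−p₂) + (1−p₁)p₂ = 0.028972 + 0.028574 = 0.057546.

0.058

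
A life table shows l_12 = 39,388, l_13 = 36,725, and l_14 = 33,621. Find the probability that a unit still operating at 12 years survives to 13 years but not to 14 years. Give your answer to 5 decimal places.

This is the probability of reaching 13 but not 14, conditional on being operational at 12: (l_13 − l_14) / l_12.
= (36,725 − 33,621) / 39,388 = 3,104 / 39,388 = 0.078806.

0.07881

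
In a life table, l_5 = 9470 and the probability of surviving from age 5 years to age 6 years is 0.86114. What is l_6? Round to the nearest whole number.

l_6 = l_5 × p = 9470 × 0.86114 = 8155.

8155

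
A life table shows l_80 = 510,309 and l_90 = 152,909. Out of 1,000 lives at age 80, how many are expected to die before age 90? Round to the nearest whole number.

The relevant probability is 1 − 152,909/510,309 = 0.700360.
Expected number = 1,000 × 0.700360 = 700.

700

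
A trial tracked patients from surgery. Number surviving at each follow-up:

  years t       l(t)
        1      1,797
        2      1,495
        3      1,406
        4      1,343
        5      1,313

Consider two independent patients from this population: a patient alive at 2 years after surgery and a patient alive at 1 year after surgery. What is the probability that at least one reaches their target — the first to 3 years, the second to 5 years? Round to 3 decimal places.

p₁ = l(3)/l(2) = 1,406/1,495 = 0.940468; p₂ = l(5)/l(1) = 1,313/1,797 = 0.730662.
P(at least one) = 1 − (1−p₁)(1−p₂) = 1 − 0.059532 × 0.269338 = 0.983966.

0.984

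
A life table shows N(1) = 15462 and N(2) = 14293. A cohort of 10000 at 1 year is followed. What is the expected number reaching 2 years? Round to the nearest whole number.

9244

The relevant probability is 14293/15462 = 0.924395.
Expected number = 10000 × 0.924395 = 9244.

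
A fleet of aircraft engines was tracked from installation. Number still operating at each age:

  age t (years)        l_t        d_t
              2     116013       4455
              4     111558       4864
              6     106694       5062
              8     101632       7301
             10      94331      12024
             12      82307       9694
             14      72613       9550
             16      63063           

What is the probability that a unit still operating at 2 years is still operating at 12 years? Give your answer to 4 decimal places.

The conditional survival probability is l_12/l_2 = 82307/116013 = 0.709464.

0.7095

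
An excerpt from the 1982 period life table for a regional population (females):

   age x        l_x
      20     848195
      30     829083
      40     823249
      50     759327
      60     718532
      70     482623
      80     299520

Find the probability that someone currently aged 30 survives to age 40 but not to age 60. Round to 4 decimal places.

0.1263

We want 10|20q30 = (l_40 − l_60)/l_30.
This is the probability of reaching 40 but not 60, conditional on being alive at 30: (l_40 − l_60) / l_30.
= (823249 − 718532) / 829083 = 104717 / 829083 = 0.126305.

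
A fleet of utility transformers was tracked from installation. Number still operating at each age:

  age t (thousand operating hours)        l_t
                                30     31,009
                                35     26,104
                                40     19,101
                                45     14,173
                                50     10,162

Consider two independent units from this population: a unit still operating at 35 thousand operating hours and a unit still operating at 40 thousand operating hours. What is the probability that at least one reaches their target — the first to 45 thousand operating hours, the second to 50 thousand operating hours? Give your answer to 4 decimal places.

p₁ = l_45/l_35 = 14,173/26,104 = 0.542944; p₂ = l_50/l_40 = 10,162/19,101 = 0.532014.
P(at least one) = 1 − (1−p₁)(1−p₂) = 1 − 0.457056 × 0.467986 = 0.786104.

0.7861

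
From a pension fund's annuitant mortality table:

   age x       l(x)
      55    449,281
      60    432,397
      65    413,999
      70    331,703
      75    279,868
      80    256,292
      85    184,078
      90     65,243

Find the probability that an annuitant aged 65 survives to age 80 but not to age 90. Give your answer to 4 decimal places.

This is the probability of reaching 80 but not 90, conditional on being alive at 65: (l(80) − l(90)) / l(65).
= (256,292 − 65,243) / 413,999 = 191,049 / 413,999 = 0.461472.

0.4615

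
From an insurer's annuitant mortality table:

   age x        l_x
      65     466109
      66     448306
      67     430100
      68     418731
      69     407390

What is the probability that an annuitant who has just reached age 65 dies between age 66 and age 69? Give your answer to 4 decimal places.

0.0878

We want 1|3q65 = (l_66 − l_69)/l_65.
This is the probability of reaching 66 but not 69, conditional on being alive at 65: (l_66 − l_69) / l_65.
= (448306 − 407390) / 466109 = 40916 / 466109 = 0.087782.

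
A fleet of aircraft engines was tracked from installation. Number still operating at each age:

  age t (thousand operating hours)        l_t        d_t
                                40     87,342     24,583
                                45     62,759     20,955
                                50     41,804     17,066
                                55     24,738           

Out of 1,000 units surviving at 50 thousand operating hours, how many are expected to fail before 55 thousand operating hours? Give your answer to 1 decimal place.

The relevant probability is 1 − 24,738/41,804 = 0.408238.
Expected number = 1,000 × 0.408238 = 408.2.

408.2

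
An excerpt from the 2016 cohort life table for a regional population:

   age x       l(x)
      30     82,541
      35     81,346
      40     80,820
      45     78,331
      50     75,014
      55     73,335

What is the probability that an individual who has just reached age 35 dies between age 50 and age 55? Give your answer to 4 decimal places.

0.0206

This is the probability of reaching 50 but not 55, conditional on being alive at 35: (l(50) − l(55)) / l(35).
= (75,014 − 73,335) / 81,346 = 1,679 / 81,346 = 0.020640.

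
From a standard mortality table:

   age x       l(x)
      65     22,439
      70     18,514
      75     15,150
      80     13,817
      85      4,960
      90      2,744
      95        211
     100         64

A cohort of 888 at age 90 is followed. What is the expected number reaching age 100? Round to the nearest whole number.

The relevant probability is 64/2,744 = 0.023324.
Expected number = 888 × 0.023324 = 21.

21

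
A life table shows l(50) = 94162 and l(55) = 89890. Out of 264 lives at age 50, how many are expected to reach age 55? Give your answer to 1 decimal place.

The relevant probability is 89890/94162 = 0.954631.
Expected number = 264 × 0.954631 = 252.0.

252.0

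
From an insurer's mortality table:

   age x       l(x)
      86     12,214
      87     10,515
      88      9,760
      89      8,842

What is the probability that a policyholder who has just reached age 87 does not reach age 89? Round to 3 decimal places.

P(die before 89 | alive at 87) = 1 − l(89)/l(87) = 1 − 8,842/10,515 = (1,673)/10,515 = 0.159106.

0.159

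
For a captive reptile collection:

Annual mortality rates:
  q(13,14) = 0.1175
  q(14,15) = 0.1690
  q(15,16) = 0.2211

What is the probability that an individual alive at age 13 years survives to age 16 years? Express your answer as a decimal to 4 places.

The overall survival probability is (1 − 0.1175) × (1 − 0.1690) × (1 − 0.2211).
= 0.8825 × 0.8310 × 0.7789 = 0.571212.

0.5712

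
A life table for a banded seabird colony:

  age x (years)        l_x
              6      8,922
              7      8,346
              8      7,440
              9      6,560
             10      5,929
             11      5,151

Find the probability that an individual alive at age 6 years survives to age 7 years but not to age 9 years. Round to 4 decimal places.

0.2002

This is the probability of reaching 7 but not 9, conditional on being alive at 6: (l_7 − l_9) / l_6.
= (8,346 − 6,560) / 8,922 = 1,786 / 8,922 = 0.200179.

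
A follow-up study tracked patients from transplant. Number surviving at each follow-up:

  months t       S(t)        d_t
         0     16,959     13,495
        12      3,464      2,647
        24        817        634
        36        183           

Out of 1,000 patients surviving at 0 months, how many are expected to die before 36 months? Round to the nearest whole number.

The relevant probability is 1 − 183/16,959 = 0.989209.
Expected number = 1,000 × 0.989209 = 989.

989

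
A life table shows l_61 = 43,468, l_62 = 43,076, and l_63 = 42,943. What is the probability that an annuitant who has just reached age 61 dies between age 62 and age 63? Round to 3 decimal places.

We want 1|1q61 = (l_62 − l_63)/l_61.
This is the probability of reaching 62 but not 63, conditional on being alive at 61: (l_62 − l_63) / l_61.
= (43,076 − 42,943) / 43,468 = 133 / 43,468 = 0.003060.

0.003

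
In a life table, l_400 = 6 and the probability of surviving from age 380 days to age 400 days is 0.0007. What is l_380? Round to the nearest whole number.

l_380 = l_400 / p = 6 / 0.0007 = 8571.

8571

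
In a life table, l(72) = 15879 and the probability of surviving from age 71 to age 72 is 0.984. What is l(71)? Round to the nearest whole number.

l(71) = l(72) / p = 15879 / 0.984 = 16137.

16137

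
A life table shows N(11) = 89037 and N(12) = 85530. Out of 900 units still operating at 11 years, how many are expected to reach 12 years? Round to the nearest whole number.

The relevant probability is 85530/89037 = 0.960612.
Expected number = 900 × 0.960612 = 865.

865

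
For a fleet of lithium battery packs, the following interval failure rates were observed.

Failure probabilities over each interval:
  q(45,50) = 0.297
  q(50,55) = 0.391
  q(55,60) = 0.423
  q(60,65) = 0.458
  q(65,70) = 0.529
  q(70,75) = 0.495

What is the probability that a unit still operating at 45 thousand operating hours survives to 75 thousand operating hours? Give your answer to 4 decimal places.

Survival from 45 to 75 is the product of surviving each interval: (1 − 0.297) × (1 − 0.391) × (1 − 0.423) × (1 − 0.458) × (1 − 0.529) × (1 − 0.495).
= 0.703 × 0.609 × 0.577 × 0.542 × 0.471 × 0.505 = 0.031846.

0.0318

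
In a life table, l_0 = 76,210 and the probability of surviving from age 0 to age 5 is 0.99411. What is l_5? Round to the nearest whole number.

l_5 = l_0 × p = 76,210 × 0.99411 = 75761.

75761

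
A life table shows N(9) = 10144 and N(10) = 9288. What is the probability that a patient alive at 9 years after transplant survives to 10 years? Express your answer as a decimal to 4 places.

0.9156

The conditional survival probability is N(10)/N(9) = 9288/10144 = 0.915615.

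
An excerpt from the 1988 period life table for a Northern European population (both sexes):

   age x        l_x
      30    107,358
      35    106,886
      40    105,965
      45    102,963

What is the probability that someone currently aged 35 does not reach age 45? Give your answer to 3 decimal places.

P(die before 45 | alive at 35) = 1 − l_45/l_35 = 1 − 102,963/106,886 = (3,923)/106,886 = 0.036703.

0.037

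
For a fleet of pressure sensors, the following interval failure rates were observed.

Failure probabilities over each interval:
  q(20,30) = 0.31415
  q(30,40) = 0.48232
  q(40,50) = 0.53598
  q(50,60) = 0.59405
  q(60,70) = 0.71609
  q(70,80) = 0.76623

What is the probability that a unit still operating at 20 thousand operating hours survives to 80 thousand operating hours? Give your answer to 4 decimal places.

The overall survival probability is (1 − 0.31415) × (1 − 0.48232) × (1 − 0.53598) × (1 − 0.59405) × (1 − 0.71609) × (1 − 0.76623).
= 0.68585 × 0.51768 × 0.46402 × 0.40595 × 0.28391 × 0.23377 = 0.004439.

0.0044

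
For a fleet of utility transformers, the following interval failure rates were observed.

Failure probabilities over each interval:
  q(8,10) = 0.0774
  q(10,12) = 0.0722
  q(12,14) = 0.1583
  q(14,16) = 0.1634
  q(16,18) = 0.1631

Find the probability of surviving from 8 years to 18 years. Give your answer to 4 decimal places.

P(survive 8→18) = (1 − 0.0774) × (1 − 0.0722) × (1 − 0.1583) × (1 − 0.1634) × (1 − 0.1631).
= 0.9226 × 0.9278 × 0.8417 × 0.8366 × 0.8369 = 0.504448.

0.5044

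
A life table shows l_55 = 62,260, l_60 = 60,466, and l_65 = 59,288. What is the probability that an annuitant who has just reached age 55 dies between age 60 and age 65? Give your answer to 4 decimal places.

0.0189

This is the probability of reaching 60 but not 65, conditional on being alive at 55: (l_60 − l_65) / l_55.
= (60,466 − 59,288) / 62,260 = 1,178 / 62,260 = 0.018921.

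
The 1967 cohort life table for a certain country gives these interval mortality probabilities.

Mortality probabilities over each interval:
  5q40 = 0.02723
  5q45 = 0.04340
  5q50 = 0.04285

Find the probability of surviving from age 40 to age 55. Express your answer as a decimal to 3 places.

0.891

The overall survival probability is (1 − 0.02723) × (1 − 0.04340) × (1 − 0.04285).
= 0.97277 × 0.95660 × 0.95715 = 0.890678.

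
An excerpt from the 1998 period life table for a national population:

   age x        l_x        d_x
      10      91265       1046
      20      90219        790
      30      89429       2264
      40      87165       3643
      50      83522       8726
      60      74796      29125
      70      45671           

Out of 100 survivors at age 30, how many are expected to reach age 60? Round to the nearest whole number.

The relevant probability is 74796/89429 = 0.836373.
Expected number = 100 × 0.836373 = 84.

84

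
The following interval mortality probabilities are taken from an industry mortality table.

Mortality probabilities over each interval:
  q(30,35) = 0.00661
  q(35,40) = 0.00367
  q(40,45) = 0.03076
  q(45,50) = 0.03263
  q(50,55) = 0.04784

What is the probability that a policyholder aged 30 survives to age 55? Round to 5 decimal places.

The overall survival probability is (1 − 0.00661) × (1 − 0.00367) × (1 − 0.03076) × (1 − 0.03263) × (1 − 0.04784).
= 0.99339 × 0.99633 × 0.96924 × 0.96737 × 0.95216 = 0.883602.

0.88360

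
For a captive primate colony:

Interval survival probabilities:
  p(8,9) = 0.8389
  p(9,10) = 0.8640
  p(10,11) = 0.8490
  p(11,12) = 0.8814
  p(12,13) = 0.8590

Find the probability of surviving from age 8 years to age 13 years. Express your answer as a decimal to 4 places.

0.4659

P(survive 8→13) = 0.8389 × 0.8640 × 0.8490 × 0.8814 × 0.8590.
= 0.465905.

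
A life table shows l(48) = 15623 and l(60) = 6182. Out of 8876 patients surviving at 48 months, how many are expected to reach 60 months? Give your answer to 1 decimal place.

3512.2

The relevant probability is 6182/15623 = 0.395699.
Expected number = 8876 × 0.395699 = 3512.2.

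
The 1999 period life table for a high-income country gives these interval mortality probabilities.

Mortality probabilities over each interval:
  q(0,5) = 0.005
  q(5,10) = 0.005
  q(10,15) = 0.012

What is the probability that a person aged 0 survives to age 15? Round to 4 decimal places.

0.9781

Survival from 0 to 15 is the product of surviving each interval: (1 − 0.005) × (1 − 0.005) × (1 − 0.012).
= 0.995 × 0.995 × 0.988 = 0.978145.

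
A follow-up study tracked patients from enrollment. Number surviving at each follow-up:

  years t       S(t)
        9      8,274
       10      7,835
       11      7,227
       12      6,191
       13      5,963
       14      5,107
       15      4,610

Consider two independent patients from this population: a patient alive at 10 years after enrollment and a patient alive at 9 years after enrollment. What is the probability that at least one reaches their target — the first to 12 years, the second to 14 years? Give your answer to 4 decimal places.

p₁ = S(12)/S(10) = 6,191/7,835 = 0.790172; p₂ = S(14)/S(9) = 5,107/8,274 = 0.617235.
P(at least one) = 1 − (1−p₁)(1−p₂) = 1 − 0.209828 × 0.382765 = 0.919685.

0.9197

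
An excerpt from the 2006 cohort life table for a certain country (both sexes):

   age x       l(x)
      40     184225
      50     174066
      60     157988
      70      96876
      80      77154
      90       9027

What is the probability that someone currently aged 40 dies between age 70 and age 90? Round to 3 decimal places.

0.477

This is the probability of reaching 70 but not 90, conditional on being alive at 40: (l(70) − l(90)) / l(40).
= (96876 − 9027) / 184225 = 87849 / 184225 = 0.476857.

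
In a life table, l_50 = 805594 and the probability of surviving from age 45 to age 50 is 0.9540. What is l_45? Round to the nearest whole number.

844438

l_45 = l_50 / p = 805594 / 0.9540 = 844438.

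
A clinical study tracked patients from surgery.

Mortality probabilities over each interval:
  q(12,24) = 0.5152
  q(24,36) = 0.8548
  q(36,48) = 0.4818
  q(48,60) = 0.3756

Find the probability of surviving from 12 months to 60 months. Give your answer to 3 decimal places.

P(survive 12→60) = (1 − 0.5152) × (1 − 0.8548) × (1 − 0.4818) × (1 − 0.3756).
= 0.4848 × 0.1452 × 0.5182 × 0.6244 = 0.022777.

0.023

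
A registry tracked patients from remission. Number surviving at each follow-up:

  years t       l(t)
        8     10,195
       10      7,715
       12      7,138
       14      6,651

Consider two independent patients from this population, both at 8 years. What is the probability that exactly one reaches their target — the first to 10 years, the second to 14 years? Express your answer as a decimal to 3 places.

p₁ = l(10)/l(8) = 7,715/10,195 = 0.756744; p₂ = l(14)/l(8) = 6,651/10,195 = 0.652379.
P(exactly one) = p₁(1−p₂) + (1−p₁)p₂ = 0.263060 + 0.158695 = 0.421755.

0.422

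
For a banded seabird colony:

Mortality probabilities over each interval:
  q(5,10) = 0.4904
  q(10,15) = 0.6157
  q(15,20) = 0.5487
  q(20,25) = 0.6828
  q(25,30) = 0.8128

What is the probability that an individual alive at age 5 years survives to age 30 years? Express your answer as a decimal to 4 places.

Survival from 5 to 30 is the product of surviving each interval: (1 − 0.4904) × (1 − 0.6157) × (1 − 0.5487) × (1 − 0.6828) × (1 − 0.8128).
= 0.5096 × 0.3843 × 0.4513 × 0.3172 × 0.1872 = 0.005248.

0.0052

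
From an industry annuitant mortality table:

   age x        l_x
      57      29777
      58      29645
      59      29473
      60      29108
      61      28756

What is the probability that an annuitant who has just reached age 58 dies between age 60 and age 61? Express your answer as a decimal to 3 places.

0.012

This is the probability of reaching 60 but not 61, conditional on being alive at 58: (l_60 − l_61) / l_58.
= (29108 − 28756) / 29645 = 352 / 29645 = 0.011874.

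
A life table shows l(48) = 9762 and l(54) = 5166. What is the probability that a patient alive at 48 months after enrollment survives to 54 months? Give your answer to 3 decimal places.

0.529

The conditional survival probability is l(54)/l(48) = 5166/9762 = 0.529195.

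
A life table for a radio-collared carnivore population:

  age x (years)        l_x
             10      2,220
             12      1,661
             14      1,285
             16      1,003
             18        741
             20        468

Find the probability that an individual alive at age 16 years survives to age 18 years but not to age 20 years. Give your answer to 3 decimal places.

This is the probability of reaching 18 but not 20, conditional on being alive at 16: (l_18 − l_20) / l_16.
= (741 − 468) / 1,003 = 273 / 1,003 = 0.272183.

0.272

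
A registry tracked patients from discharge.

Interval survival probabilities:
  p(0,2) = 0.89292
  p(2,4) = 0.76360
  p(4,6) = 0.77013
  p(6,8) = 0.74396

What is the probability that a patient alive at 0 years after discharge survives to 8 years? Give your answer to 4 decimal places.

The overall survival probability is 0.89292 × 0.76360 × 0.77013 × 0.74396.
= 0.390654.

0.3907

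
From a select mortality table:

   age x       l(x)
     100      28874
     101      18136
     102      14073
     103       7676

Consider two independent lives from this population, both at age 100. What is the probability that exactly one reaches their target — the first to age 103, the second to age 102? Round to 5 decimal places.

p₁ = l(103)/l(100) = 7676/28874 = 0.265845; p₂ = l(102)/l(100) = 14073/28874 = 0.487394.
P(exactly one) = p₁(1−p₂) + (1−p₁)p₂ = 0.136274 + 0.357823 = 0.494096.

0.49410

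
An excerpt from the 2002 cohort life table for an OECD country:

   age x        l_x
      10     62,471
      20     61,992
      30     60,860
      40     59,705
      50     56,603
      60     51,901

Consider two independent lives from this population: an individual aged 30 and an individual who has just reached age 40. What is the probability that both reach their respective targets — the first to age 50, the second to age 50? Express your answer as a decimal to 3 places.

0.882

p₁ = l_50/l_30 = 56,603/60,860 = 0.930053; p₂ = l_50/l_40 = 56,603/59,705 = 0.948045.
P(both) = p₁ × p₂ = 0.930053 × 0.948045 = 0.881732.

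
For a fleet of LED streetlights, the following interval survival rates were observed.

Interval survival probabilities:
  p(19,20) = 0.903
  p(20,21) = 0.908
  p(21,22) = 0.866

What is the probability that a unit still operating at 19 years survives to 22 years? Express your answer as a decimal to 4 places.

0.7101

The overall survival probability is 0.903 × 0.908 × 0.866.
= 0.710054.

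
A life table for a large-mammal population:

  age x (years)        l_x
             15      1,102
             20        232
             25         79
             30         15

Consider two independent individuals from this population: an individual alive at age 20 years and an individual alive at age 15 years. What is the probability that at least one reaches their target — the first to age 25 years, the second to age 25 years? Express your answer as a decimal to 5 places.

p₁ = l_25/l_20 = 79/232 = 0.340517; p₂ = l_25/l_15 = 79/1,102 = 0.071688.
P(at least one) = 1 − (1−p₁)(1−p₂) = 1 − 0.659483 × 0.928312 = 0.387794.

0.38779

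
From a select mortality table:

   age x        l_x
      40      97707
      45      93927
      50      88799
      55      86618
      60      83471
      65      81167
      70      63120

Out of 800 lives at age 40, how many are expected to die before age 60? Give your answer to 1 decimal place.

116.6

The relevant probability is 1 − 83471/97707 = 0.145701.
Expected number = 800 × 0.145701 = 116.6.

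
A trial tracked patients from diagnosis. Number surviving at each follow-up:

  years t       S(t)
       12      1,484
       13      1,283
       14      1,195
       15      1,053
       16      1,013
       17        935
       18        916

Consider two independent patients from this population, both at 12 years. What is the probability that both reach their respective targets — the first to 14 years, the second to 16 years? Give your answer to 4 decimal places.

0.5497

p₁ = S(14)/S(12) = 1,195/1,484 = 0.805256; p₂ = S(16)/S(12) = 1,013/1,484 = 0.682615.
P(both) = p₁ × p₂ = 0.805256 × 0.682615 = 0.549680.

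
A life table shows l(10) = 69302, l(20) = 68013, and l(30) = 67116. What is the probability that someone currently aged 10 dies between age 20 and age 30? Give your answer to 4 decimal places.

0.0129

This is the probability of reaching 20 but not 30, conditional on being alive at 10: (l(20) − l(30)) / l(10).
= (68013 − 67116) / 69302 = 897 / 69302 = 0.012943.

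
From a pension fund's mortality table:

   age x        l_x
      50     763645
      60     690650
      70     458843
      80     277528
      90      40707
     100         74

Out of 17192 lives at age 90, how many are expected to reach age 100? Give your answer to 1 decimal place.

31.3

The relevant probability is 74/40707 = 0.001818.
Expected number = 17192 × 0.001818 = 31.3.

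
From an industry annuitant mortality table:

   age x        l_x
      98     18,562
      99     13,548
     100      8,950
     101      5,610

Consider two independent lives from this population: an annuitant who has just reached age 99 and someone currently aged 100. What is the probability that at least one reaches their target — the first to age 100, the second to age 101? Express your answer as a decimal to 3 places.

p₁ = l_100/l_99 = 8,950/13,548 = 0.660614; p₂ = l_101/l_100 = 5,610/8,950 = 0.626816.
P(at least one) = 1 − (1−p₁)(1−p₂) = 1 − 0.339386 × 0.373184 = 0.873347.

0.873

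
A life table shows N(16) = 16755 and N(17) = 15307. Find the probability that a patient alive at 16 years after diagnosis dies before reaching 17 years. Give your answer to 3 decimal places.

P(die before 17 | alive at 16) = 1 − N(17)/N(16) = 1 − 15307/16755 = (1448)/16755 = 0.086422.

0.086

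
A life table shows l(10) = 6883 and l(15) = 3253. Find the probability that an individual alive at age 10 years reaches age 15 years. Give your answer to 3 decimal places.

The conditional survival probability is l(15)/l(10) = 3253/6883 = 0.472614.

0.473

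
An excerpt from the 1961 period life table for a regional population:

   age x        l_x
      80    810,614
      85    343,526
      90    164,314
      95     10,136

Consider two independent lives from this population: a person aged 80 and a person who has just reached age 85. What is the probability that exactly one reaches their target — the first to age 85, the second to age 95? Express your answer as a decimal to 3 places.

p₁ = l_85/l_80 = 343,526/810,614 = 0.423785; p₂ = l_95/l_85 = 10,136/343,526 = 0.029506.
P(exactly one) = p₁(1−p₂) + (1−p₁)p₂ = 0.411281 + 0.017002 = 0.428283.

0.428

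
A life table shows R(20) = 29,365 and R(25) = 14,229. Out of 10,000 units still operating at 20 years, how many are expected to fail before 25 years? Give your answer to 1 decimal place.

5154.4

The relevant probability is 1 − 14,229/29,365 = 0.515444.
Expected number = 10,000 × 0.515444 = 5154.4.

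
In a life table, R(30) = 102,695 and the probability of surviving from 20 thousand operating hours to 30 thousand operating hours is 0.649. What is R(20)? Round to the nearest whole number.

R(20) = R(30) / p = 102,695 / 0.649 = 158236.

158236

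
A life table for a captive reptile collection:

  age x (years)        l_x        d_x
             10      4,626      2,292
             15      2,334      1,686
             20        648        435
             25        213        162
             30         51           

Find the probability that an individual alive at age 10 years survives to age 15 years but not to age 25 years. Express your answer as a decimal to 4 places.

0.4585

This is the probability of reaching 15 but not 25, conditional on being alive at 10: (l_15 − l_25) / l_10.
= (2,334 − 213) / 4,626 = 2,121 / 4,626 = 0.458495.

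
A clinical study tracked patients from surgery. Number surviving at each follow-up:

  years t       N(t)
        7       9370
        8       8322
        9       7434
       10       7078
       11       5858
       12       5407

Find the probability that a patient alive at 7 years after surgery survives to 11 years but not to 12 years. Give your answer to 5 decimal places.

This is the probability of reaching 11 but not 12, conditional on being alive at 7: (N(11) − N(12)) / N(7).
= (5858 − 5407) / 9370 = 451 / 9370 = 0.048132.

0.04813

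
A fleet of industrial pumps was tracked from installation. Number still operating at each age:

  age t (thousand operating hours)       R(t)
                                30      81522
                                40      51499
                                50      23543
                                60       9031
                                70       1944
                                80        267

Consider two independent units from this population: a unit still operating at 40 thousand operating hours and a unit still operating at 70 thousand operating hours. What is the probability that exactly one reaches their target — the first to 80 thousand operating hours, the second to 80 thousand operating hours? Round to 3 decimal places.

0.141

p₁ = R(80)/R(40) = 267/51499 = 0.005185; p₂ = R(80)/R(70) = 267/1944 = 0.137346.
P(exactly one) = p₁(1−p₂) + (1−p₁)p₂ = 0.004473 + 0.136634 = 0.141107.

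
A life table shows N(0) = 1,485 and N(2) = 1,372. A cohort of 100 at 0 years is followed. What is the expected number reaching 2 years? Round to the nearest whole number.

The relevant probability is 1,372/1,485 = 0.923906.
Expected number = 100 × 0.923906 = 92.

92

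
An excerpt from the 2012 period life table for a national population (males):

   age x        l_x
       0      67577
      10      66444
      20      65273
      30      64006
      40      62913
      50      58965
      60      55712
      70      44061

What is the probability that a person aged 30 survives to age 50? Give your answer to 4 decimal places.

We want 20p30 = l_50/l_30.
The conditional survival probability is l_50/l_30 = 58965/64006 = 0.921242.

0.9212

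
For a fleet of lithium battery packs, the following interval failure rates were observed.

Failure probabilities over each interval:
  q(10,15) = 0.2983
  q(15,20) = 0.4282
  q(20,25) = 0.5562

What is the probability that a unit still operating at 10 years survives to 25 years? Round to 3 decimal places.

P(survive 10→25) = (1 − 0.2983) × (1 − 0.4282) × (1 − 0.5562).
= 0.7017 × 0.5718 × 0.4438 = 0.178067.

0.178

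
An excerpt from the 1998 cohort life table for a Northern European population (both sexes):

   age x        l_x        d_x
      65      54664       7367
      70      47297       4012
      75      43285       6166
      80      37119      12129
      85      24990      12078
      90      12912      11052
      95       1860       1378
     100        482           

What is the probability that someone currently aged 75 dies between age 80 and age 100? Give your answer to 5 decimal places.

This is the probability of reaching 80 but not 100, conditional on being alive at 75: (l_80 − l_100) / l_75.
= (37119 − 482) / 43285 = 36637 / 43285 = 0.846413.

0.84641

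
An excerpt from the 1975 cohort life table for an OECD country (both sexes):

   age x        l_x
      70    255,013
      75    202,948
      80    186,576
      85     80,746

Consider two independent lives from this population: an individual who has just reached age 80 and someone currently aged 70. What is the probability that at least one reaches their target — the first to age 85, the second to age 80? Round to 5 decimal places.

0.84778

p₁ = l_85/l_80 = 80,746/186,576 = 0.432778; p₂ = l_80/l_70 = 186,576/255,013 = 0.731633.
P(at least one) = 1 − (1−p₁)(1−p₂) = 1 − 0.567222 × 0.268367 = 0.847776.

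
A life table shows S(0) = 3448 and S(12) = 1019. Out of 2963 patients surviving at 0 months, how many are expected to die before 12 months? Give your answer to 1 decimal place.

The relevant probability is 1 − 1019/3448 = 0.704466.
Expected number = 2963 × 0.704466 = 2087.3.

2087.3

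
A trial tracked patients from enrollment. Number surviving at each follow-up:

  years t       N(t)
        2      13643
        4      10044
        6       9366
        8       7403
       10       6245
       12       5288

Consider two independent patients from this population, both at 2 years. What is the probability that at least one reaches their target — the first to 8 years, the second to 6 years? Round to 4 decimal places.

0.8566

p₁ = N(8)/N(2) = 7403/13643 = 0.542623; p₂ = N(6)/N(2) = 9366/13643 = 0.686506.
P(at least one) = 1 − (1−p₁)(1−p₂) = 1 − 0.457377 × 0.313494 = 0.856615.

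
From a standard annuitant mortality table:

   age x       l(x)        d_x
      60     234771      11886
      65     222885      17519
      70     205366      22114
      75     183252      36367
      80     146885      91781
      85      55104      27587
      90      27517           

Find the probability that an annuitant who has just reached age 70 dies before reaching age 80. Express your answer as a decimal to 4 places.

0.2848

P(die before 80 | alive at 70) = 1 − l(80)/l(70) = 1 − 146885/205366 = (58481)/205366 = 0.284765.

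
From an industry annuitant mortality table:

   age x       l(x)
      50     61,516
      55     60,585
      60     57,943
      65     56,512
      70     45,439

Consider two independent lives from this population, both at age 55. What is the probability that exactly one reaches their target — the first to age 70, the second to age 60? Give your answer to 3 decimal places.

p₁ = l(70)/l(55) = 45,439/60,585 = 0.750004; p₂ = l(60)/l(55) = 57,943/60,585 = 0.956392.
P(exactly one) = p₁(1−p₂) + (1−p₁)p₂ = 0.032706 + 0.239094 = 0.271800.

0.272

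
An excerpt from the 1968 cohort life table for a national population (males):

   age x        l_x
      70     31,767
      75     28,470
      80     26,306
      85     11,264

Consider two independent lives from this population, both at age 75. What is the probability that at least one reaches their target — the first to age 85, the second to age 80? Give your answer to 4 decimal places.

p₁ = l_85/l_75 = 11,264/28,470 = 0.395645; p₂ = l_80/l_75 = 26,306/28,470 = 0.923990.
P(at least one) = 1 − (1−p₁)(1−p₂) = 1 − 0.604355 × 0.076010 = 0.954063.

0.9541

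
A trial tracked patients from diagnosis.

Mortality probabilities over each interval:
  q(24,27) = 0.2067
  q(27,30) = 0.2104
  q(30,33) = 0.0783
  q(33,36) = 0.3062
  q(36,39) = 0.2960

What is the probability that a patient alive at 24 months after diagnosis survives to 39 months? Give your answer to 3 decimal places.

Chaining the interval survival probabilities: (1 − 0.2067) × (1 − 0.2104) × (1 − 0.0783) × (1 − 0.3062) × (1 − 0.2960).
= 0.7933 × 0.7896 × 0.9217 × 0.6938 × 0.7040 = 0.281995.

0.282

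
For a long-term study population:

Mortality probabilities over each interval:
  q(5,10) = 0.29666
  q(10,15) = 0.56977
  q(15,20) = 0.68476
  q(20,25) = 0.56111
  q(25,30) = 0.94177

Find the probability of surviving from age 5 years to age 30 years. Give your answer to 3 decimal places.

0.002

Survival from 5 to 30 is the product of surviving each interval: (1 − 0.29666) × (1 − 0.56977) × (1 − 0.68476) × (1 − 0.56111) × (1 − 0.94177).
= 0.70334 × 0.43023 × 0.31524 × 0.43889 × 0.05823 = 0.002438.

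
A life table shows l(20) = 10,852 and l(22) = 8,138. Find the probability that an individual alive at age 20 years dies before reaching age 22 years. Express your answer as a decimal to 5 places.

0.25009

P(die before 22 | alive at 20) = 1 − l(22)/l(20) = 1 − 8,138/10,852 = (2,714)/10,852 = 0.250092.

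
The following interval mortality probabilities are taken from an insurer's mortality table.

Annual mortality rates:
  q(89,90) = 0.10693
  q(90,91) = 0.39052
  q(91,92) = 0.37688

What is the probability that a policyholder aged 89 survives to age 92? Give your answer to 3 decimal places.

0.339

The overall survival probability is (1 − 0.10693) × (1 − 0.39052) × (1 − 0.37688).
= 0.89307 × 0.60948 × 0.62312 = 0.339169.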